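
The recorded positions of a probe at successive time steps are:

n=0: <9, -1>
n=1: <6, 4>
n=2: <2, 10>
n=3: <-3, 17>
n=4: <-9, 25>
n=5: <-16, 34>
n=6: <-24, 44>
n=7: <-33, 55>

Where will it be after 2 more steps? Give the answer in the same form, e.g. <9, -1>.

<-54, 80>

Successive displacements: <-3, +5>, <-4, +6>, <-5, +7>, <-6, +8>, <-7, +9>, <-8, +10>, <-9, +11> — each changes by <-1, +1>.
step 8: <-33, 55> + <-10, +12> → <-43, 67>
step 9: <-43, 67> + <-11, +13> → <-54, 80>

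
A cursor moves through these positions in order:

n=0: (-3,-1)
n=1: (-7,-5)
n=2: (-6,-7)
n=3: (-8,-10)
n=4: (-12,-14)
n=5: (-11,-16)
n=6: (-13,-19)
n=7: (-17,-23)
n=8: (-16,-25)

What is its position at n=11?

The moves between consecutive positions are (-4,-4), (+1,-2), (-2,-3), (-4,-4), (+1,-2), (-2,-3), (-4,-4), (+1,-2); they repeat the 3-cycle [(-4,-4), (+1,-2), (-2,-3)].
step 9: apply (-2,-3) → (-18,-28)
step 10: apply (-4,-4) → (-22,-32)
step 11: apply (+1,-2) → (-21,-34)

(-21,-34)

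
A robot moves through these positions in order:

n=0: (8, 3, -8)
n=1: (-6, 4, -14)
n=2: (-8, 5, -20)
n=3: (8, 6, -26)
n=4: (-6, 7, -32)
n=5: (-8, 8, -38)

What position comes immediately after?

(8, 9, -44)

First: cycles through 8, -6, -8 every 3 steps. Step 6 lands at position 0 of the cycle → 8.
Second: linear, +1 per step → 9 at step 6.
Third: linear, -6 per step → -44 at step 6.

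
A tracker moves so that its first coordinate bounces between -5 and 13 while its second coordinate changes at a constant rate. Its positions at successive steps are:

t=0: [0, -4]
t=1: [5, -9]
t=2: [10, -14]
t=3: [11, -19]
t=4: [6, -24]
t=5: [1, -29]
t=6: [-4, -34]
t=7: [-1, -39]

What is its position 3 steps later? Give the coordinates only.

The first coordinate travels 5 per step and bounces off the walls at -5 and 13.
  step 8: -1 → 4
  step 9: 4 → 9
  step 10: 9 → 12
The second coordinate changes by -5 each step: at step 10 it is -54.

[12, -54]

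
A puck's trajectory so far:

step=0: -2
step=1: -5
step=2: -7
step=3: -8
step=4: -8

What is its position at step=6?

-5

Taking differences between consecutive positions: -3, -2, -1, +0. These grow by +1 each step.
step 5: -8 + 1 → -7
step 6: -7 + 2 → -5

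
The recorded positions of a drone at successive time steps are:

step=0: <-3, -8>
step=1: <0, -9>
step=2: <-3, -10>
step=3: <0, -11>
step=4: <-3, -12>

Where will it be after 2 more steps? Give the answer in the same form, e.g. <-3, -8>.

The first coordinate repeats the cycle [-3, 0] with period 2; step 6 mod 2 = 0, giving -3.
The second coordinate changes by -1 each step, so at step 6 it is -8 + 6·(-1) = -14.

<-3, -14>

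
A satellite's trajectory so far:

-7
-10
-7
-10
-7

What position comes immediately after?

-10

Consecutive displacements -3, +3, -3, +3 scale by a factor of -1 each step.
step 5: -7 − 3 → -10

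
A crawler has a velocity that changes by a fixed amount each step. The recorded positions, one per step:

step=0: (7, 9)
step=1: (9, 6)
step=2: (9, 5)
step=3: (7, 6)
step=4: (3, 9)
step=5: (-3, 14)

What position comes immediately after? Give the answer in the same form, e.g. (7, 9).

Taking differences between consecutive positions: (+2, -3), (+0, -1), (-2, +1), (-4, +3), (-6, +5). These grow by (-2, +2) each step.
step 6: (-3, 14) + (-8, +7) → (-11, 21)

(-11, 21)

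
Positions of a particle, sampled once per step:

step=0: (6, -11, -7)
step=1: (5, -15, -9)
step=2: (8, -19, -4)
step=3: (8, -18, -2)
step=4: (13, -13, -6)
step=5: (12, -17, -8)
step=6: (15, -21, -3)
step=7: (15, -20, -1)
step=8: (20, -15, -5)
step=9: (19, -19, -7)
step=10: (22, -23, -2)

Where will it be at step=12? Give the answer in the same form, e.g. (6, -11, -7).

Differencing gives (-1, -4, -2), (+3, -4, +5), (+0, +1, +2), (+5, +5, -4), (-1, -4, -2), (+3, -4, +5), (+0, +1, +2), (+5, +5, -4), (-1, -4, -2), (+3, -4, +5). This is the pattern (-1, -4, -2), (+3, -4, +5), (+0, +1, +2), (+5, +5, -4) repeated.
step 11: apply (+0, +1, +2) → (22, -22, 0)
step 12: apply (+5, +5, -4) → (27, -17, -4)

(27, -17, -4)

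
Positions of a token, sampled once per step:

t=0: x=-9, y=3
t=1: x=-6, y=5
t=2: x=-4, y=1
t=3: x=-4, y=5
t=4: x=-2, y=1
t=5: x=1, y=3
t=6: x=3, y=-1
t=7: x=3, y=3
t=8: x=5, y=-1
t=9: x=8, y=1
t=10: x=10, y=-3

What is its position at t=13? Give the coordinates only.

Differencing gives (+3, +2), (+2, -4), (+0, +4), (+2, -4), (+3, +2), (+2, -4), (+0, +4), (+2, -4), (+3, +2), (+2, -4). This is the pattern (+3, +2), (+2, -4), (+0, +4), (+2, -4) repeated.
step 11: apply (+0, +4) → x=10, y=1
step 12: apply (+2, -4) → x=12, y=-3
step 13: apply (+3, +2) → x=15, y=-1

x=15, y=-1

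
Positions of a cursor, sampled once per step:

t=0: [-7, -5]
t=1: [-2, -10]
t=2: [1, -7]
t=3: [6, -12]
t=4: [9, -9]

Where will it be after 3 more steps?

[22, -16]

The moves between consecutive positions are [+5, -5], [+3, +3], [+5, -5], [+3, +3]; they repeat the 2-cycle [[+5, -5], [+3, +3]].
step 5: apply [+5, -5] → [14, -14]
step 6: apply [+3, +3] → [17, -11]
step 7: apply [+5, -5] → [22, -16]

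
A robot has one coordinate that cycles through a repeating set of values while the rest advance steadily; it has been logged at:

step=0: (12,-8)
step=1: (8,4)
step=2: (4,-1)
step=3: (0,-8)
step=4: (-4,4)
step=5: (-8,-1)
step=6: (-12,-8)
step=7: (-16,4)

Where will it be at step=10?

The first coordinate changes by -4 each step, so at step 10 it is 12 + 10·(-4) = -28.
The second coordinate repeats the cycle [-8, 4, -1] with period 3; step 10 mod 3 = 1, giving 4.

(-28,4)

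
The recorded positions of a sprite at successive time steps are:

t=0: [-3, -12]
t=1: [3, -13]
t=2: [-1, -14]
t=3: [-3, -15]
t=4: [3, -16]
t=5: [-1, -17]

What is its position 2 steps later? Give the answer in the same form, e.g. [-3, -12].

The first coordinate repeats the cycle [-3, 3, -1] with period 3; step 7 mod 3 = 1, giving 3.
The second coordinate changes by -1 each step, so at step 7 it is -12 + 7·(-1) = -19.

[3, -19]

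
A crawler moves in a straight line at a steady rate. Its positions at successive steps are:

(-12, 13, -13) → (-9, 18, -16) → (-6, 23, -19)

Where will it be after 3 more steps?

Each step adds (+3, +5, -3) to the position.
step 3: (-6, 23, -19) + (+3, +5, -3) → (-3, 28, -22)
step 4: (-3, 28, -22) + (+3, +5, -3) → (0, 33, -25)
step 5: (0, 33, -25) + (+3, +5, -3) → (3, 38, -28)

(3, 38, -28)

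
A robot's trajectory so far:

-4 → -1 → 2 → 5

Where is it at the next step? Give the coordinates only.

The position changes by +3 every step.
step 4: 5 + 3 → 8

8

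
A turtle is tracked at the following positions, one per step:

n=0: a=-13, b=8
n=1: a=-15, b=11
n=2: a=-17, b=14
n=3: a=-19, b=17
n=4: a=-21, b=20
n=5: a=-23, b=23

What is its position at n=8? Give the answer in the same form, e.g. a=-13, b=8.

a=-29, b=32

Each step adds (-2,+3) to the position.
step 6: a=-23, b=23 + (-2,+3) → a=-25, b=26
step 7: a=-25, b=26 + (-2,+3) → a=-27, b=29
step 8: a=-27, b=29 + (-2,+3) → a=-29, b=32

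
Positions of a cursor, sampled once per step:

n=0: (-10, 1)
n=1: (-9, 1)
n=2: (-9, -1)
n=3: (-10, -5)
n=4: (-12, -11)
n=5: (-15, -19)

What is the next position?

(-19, -29)

Taking differences between consecutive positions: (+1, +0), (+0, -2), (-1, -4), (-2, -6), (-3, -8). These grow by (-1, -2) each step.
step 6: (-15, -19) + (-4, -10) → (-19, -29)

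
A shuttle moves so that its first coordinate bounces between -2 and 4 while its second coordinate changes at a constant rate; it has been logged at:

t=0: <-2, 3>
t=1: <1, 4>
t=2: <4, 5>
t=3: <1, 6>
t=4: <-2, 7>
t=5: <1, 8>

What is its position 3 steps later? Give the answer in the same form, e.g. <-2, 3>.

<-2, 11>

The first coordinate travels 3 per step and bounces off the walls at -2 and 4.
  step 6: 1 → 4
  step 7: 4 → 1
  step 8: 1 → -2
The second coordinate changes by +1 each step: at step 8 it is 11.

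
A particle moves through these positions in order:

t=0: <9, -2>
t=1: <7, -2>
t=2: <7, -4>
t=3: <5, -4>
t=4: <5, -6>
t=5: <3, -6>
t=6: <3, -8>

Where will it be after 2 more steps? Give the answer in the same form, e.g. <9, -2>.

The moves between consecutive positions are <-2, +0>, <+0, -2>, <-2, +0>, <+0, -2>, <-2, +0>, <+0, -2>; they repeat the 2-cycle [<-2, +0>, <+0, -2>].
step 7: apply <-2, +0> → <1, -8>
step 8: apply <+0, -2> → <1, -10>

<1, -10>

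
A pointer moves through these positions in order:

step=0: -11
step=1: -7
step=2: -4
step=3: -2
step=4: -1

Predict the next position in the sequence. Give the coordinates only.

-1

First differences are +4, +3, +2, +1; their common second difference is -1 (constant acceleration).
step 5: -1 + 0 → -1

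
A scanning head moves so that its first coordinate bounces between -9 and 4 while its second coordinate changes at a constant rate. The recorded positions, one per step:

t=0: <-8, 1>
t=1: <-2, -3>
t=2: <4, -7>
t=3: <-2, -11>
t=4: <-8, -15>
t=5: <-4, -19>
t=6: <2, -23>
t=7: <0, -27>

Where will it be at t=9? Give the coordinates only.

The first coordinate travels 6 per step and bounces off the walls at -9 and 4.
  step 8: 0 → -6
  step 9: -6 → -6
The second coordinate changes by -4 each step: at step 9 it is -35.

<-6, -35>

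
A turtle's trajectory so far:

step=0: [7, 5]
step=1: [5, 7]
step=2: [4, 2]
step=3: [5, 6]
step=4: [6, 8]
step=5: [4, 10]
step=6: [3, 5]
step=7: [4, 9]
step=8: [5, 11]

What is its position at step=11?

[3, 12]

Step-to-step displacements: [-2, +2], [-1, -5], [+1, +4], [+1, +2], [-2, +2], [-1, -5], [+1, +4], [+1, +2] — a repeating cycle of length 4.
step 9: apply [-2, +2] → [3, 13]
step 10: apply [-1, -5] → [2, 8]
step 11: apply [+1, +4] → [3, 12]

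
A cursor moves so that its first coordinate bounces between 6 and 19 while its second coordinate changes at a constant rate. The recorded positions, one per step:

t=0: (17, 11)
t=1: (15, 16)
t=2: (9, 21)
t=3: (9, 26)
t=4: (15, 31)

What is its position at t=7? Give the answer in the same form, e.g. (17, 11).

(7, 46)

The first coordinate travels 6 per step and bounces off the walls at 6 and 19.
  step 5: 15 → 17
  step 6: 17 → 11
  step 7: 11 → 7
The second coordinate changes by +5 each step: at step 7 it is 46.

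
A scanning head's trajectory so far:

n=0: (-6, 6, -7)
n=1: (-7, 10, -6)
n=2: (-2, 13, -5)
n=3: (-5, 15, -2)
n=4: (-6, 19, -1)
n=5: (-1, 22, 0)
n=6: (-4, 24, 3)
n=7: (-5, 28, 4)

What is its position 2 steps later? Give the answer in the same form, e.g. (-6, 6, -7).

Differencing gives (-1, +4, +1), (+5, +3, +1), (-3, +2, +3), (-1, +4, +1), (+5, +3, +1), (-3, +2, +3), (-1, +4, +1). This is the pattern (-1, +4, +1), (+5, +3, +1), (-3, +2, +3) repeated.
step 8: apply (+5, +3, +1) → (0, 31, 5)
step 9: apply (-3, +2, +3) → (-3, 33, 8)

(-3, 33, 8)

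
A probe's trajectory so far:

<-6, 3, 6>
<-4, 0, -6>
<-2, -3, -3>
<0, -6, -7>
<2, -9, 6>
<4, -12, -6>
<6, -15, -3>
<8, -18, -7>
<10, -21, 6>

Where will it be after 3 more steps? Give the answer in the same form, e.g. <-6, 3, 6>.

<16, -30, -7>

First: linear, +2 per step → 16 at step 11.
Second: linear, -3 per step → -30 at step 11.
Third: cycles through 6, -6, -3, -7 every 4 steps. Step 11 lands at position 3 of the cycle → -7.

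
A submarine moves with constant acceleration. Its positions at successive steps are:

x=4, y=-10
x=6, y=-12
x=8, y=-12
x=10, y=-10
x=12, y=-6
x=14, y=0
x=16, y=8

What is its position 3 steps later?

First differences are (+2,-2), (+2,+0), (+2,+2), (+2,+4), (+2,+6), (+2,+8); their common second difference is (+0,+2) (constant acceleration).
step 7: x=16, y=8 + (+2,+10) → x=18, y=18
step 8: x=18, y=18 + (+2,+12) → x=20, y=30
step 9: x=20, y=30 + (+2,+14) → x=22, y=44

x=22, y=44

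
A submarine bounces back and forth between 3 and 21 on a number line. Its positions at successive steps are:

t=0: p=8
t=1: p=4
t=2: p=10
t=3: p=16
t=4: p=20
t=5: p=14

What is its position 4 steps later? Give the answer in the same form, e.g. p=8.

p=16

The value travels 6 per step and bounces off the walls at 3 and 21.
  step 6: 14 → 8
  step 7: 8 → 4
  step 8: 4 → 10
  step 9: 10 → 16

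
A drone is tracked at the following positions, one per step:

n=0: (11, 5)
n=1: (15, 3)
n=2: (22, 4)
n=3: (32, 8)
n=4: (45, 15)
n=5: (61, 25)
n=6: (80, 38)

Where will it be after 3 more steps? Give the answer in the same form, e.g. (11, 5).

(155, 95)

First differences are (+4, -2), (+7, +1), (+10, +4), (+13, +7), (+16, +10), (+19, +13); their common second difference is (+3, +3) (constant acceleration).
step 7: (80, 38) + (+22, +16) → (102, 54)
step 8: (102, 54) + (+25, +19) → (127, 73)
step 9: (127, 73) + (+28, +22) → (155, 95)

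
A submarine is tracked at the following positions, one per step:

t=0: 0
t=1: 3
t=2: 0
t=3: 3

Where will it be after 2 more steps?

Step-to-step displacements: +3, -3, +3; each is -1× the previous.
step 4: 3 − 3 → 0
step 5: 0 + 3 → 3

3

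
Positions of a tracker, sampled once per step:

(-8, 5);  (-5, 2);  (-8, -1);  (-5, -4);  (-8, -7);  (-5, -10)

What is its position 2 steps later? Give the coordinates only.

The first coordinate repeats the cycle [-8, -5] with period 2; step 7 mod 2 = 1, giving -5.
The second coordinate changes by -3 each step, so at step 7 it is 5 + 7·(-3) = -16.

(-5, -16)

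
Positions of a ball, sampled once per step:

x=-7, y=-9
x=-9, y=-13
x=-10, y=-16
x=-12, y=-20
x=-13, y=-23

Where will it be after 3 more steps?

Differencing gives (-2, -4), (-1, -3), (-2, -4), (-1, -3). This is the pattern (-2, -4), (-1, -3) repeated.
step 5: apply (-2, -4) → x=-15, y=-27
step 6: apply (-1, -3) → x=-16, y=-30
step 7: apply (-2, -4) → x=-18, y=-34

x=-18, y=-34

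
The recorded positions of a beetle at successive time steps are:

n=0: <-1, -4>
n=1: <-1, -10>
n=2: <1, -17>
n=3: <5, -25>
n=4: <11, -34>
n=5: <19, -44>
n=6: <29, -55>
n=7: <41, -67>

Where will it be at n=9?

<71, -94>

Taking differences between consecutive positions: <+0, -6>, <+2, -7>, <+4, -8>, <+6, -9>, <+8, -10>, <+10, -11>, <+12, -12>. These grow by <+2, -1> each step.
step 8: <41, -67> + <+14, -13> → <55, -80>
step 9: <55, -80> + <+16, -14> → <71, -94>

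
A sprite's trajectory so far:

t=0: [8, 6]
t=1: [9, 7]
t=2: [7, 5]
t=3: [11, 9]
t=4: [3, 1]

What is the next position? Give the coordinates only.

The jumps are [+1, +1], [-2, -2], [+4, +4], [-8, -8] — a geometric progression with ratio -2.
step 5: [3, 1] + [+16, +16] → [19, 17]

[19, 17]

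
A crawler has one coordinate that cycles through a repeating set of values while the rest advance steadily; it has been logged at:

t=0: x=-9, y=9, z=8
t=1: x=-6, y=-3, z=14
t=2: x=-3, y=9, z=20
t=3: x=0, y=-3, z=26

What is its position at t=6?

x=9, y=9, z=44

X: linear, +3 per step → 9 at step 6.
Y: cycles through 9, -3 every 2 steps. Step 6 lands at position 0 of the cycle → 9.
Z: linear, +6 per step → 44 at step 6.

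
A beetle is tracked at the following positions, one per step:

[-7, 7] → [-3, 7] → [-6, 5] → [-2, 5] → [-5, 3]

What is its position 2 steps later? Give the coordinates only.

Step-to-step displacements: [+4, +0], [-3, -2], [+4, +0], [-3, -2] — a repeating cycle of length 2.
step 5: apply [+4, +0] → [-1, 3]
step 6: apply [-3, -2] → [-4, 1]

[-4, 1]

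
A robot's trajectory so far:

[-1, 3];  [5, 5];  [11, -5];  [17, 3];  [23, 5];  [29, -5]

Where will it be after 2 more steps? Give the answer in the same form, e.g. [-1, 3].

The first coordinate changes by +6 each step, so at step 7 it is -1 + 7·(6) = 41.
The second coordinate repeats the cycle [3, 5, -5] with period 3; step 7 mod 3 = 1, giving 5.

[41, 5]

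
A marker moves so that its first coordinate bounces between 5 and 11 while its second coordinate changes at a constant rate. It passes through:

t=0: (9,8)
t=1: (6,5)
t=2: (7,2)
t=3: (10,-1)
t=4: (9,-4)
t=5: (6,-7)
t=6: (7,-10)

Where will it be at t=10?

The first coordinate reflects between 5 and 11, moving 3 per step.
  step 7: 7 → 10
  step 8: 10 → 9
  step 9: 9 → 6
  step 10: 6 → 7
The second coordinate changes by -3 each step: at step 10 it is -22.

(7,-22)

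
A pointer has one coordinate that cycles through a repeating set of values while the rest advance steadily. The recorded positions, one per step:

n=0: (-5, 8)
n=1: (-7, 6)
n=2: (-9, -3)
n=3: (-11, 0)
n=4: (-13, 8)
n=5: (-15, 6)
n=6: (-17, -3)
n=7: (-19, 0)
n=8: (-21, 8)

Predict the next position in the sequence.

The first coordinate changes by -2 each step, so at step 9 it is -5 + 9·(-2) = -23.
The second coordinate repeats the cycle [8, 6, -3, 0] with period 4; step 9 mod 4 = 1, giving 6.

(-23, 6)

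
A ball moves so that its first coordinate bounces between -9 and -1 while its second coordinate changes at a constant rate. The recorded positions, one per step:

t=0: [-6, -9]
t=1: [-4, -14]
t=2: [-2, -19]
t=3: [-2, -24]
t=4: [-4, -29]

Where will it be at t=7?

[-8, -44]

The first coordinate travels 2 per step and bounces off the walls at -9 and -1.
  step 5: -4 → -6
  step 6: -6 → -8
  step 7: -8 → -8
The second coordinate changes by -5 each step: at step 7 it is -44.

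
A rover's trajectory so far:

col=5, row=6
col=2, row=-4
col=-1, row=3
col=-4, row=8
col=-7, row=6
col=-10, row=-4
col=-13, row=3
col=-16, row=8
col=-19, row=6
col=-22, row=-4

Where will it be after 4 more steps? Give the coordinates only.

The col coordinate changes by -3 each step, so at step 13 it is 5 + 13·(-3) = -34.
The row coordinate repeats the cycle [6, -4, 3, 8] with period 4; step 13 mod 4 = 1, giving -4.

col=-34, row=-4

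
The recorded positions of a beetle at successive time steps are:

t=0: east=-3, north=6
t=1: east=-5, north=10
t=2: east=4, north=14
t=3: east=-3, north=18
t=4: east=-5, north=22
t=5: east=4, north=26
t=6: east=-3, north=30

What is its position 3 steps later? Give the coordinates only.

east=-3, north=42

The east coordinate repeats the cycle [-3, -5, 4] with period 3; step 9 mod 3 = 0, giving -3.
The north coordinate changes by +4 each step, so at step 9 it is 6 + 9·(4) = 42.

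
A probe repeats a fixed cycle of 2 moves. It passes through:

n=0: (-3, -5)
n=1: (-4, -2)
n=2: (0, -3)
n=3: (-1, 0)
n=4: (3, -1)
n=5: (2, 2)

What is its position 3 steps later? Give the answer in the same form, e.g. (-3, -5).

(9, 3)

Step-to-step displacements: (-1, +3), (+4, -1), (-1, +3), (+4, -1), (-1, +3) — a repeating cycle of length 2.
step 6: apply (+4, -1) → (6, 1)
step 7: apply (-1, +3) → (5, 4)
step 8: apply (+4, -1) → (9, 3)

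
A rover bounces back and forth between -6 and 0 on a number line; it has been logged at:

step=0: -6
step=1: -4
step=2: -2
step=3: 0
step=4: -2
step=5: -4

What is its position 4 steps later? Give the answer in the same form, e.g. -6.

0

The value reflects between -6 and 0, moving 2 per step.
  step 6: -4 → -6
  step 7: -6 → -4
  step 8: -4 → -2
  step 9: -2 → 0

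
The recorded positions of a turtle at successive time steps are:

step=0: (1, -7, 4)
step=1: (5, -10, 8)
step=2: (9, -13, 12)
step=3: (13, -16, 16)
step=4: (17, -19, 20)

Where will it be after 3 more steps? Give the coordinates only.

Each step adds (+4, -3, +4) to the position.
step 5: (17, -19, 20) + (+4, -3, +4) → (21, -22, 24)
step 6: (21, -22, 24) + (+4, -3, +4) → (25, -25, 28)
step 7: (25, -25, 28) + (+4, -3, +4) → (29, -28, 32)

(29, -28, 32)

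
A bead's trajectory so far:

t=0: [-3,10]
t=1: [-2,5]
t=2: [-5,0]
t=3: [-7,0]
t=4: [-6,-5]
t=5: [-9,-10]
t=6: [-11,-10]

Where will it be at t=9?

The moves between consecutive positions are [+1,-5], [-3,-5], [-2,+0], [+1,-5], [-3,-5], [-2,+0]; they repeat the 3-cycle [[+1,-5], [-3,-5], [-2,+0]].
step 7: apply [+1,-5] → [-10,-15]
step 8: apply [-3,-5] → [-13,-20]
step 9: apply [-2,+0] → [-15,-20]

[-15,-20]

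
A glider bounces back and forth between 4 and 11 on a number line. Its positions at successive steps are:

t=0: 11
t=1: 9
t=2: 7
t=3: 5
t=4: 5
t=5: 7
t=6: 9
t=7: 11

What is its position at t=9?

The value reflects between 4 and 11, moving 2 per step.
  step 8: 11 → 9
  step 9: 9 → 7

7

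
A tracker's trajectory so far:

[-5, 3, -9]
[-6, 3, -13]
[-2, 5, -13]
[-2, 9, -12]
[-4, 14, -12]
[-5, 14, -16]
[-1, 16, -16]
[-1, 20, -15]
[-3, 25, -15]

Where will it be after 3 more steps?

The moves between consecutive positions are [-1, +0, -4], [+4, +2, +0], [+0, +4, +1], [-2, +5, +0], [-1, +0, -4], [+4, +2, +0], [+0, +4, +1], [-2, +5, +0]; they repeat the 4-cycle [[-1, +0, -4], [+4, +2, +0], [+0, +4, +1], [-2, +5, +0]].
step 9: apply [-1, +0, -4] → [-4, 25, -19]
step 10: apply [+4, +2, +0] → [0, 27, -19]
step 11: apply [+0, +4, +1] → [0, 31, -18]

[0, 31, -18]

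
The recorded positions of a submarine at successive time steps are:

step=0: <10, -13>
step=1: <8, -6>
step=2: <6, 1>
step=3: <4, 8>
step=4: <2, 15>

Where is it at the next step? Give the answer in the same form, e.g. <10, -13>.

<0, 22>

The position changes by <-2, +7> every step.
step 5: <2, 15> + <-2, +7> → <0, 22>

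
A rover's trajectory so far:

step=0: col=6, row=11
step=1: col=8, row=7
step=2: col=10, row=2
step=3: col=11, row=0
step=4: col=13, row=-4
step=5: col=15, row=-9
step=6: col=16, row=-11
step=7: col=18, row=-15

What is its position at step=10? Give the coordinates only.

Differencing gives (+2, -4), (+2, -5), (+1, -2), (+2, -4), (+2, -5), (+1, -2), (+2, -4). This is the pattern (+2, -4), (+2, -5), (+1, -2) repeated.
step 8: apply (+2, -5) → col=20, row=-20
step 9: apply (+1, -2) → col=21, row=-22
step 10: apply (+2, -4) → col=23, row=-26

col=23, row=-26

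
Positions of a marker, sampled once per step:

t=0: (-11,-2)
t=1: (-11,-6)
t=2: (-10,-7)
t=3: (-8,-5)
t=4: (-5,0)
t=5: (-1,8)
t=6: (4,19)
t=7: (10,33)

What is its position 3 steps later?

Taking differences between consecutive positions: (+0,-4), (+1,-1), (+2,+2), (+3,+5), (+4,+8), (+5,+11), (+6,+14). These grow by (+1,+3) each step.
step 8: (10,33) + (+7,+17) → (17,50)
step 9: (17,50) + (+8,+20) → (25,70)
step 10: (25,70) + (+9,+23) → (34,93)

(34,93)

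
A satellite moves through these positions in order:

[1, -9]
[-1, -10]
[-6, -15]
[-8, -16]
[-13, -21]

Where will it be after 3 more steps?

[-22, -28]

Differencing gives [-2, -1], [-5, -5], [-2, -1], [-5, -5]. This is the pattern [-2, -1], [-5, -5] repeated.
step 5: apply [-2, -1] → [-15, -22]
step 6: apply [-5, -5] → [-20, -27]
step 7: apply [-2, -1] → [-22, -28]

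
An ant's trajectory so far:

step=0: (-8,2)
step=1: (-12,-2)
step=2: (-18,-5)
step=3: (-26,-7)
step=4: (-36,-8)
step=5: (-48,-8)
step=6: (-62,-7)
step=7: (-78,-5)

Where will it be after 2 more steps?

Taking differences between consecutive positions: (-4,-4), (-6,-3), (-8,-2), (-10,-1), (-12,+0), (-14,+1), (-16,+2). These grow by (-2,+1) each step.
step 8: (-78,-5) + (-18,+3) → (-96,-2)
step 9: (-96,-2) + (-20,+4) → (-116,2)

(-116,2)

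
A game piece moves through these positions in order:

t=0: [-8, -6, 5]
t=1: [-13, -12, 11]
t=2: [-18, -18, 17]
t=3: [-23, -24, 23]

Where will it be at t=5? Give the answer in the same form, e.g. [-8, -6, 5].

Constant displacement of [-5, -6, +6] per step.
step 4: [-23, -24, 23] + [-5, -6, +6] → [-28, -30, 29]
step 5: [-28, -30, 29] + [-5, -6, +6] → [-33, -36, 35]

[-33, -36, 35]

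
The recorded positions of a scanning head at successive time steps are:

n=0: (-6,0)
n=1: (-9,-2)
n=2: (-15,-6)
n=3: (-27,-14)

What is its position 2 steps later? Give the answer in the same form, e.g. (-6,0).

(-99,-62)

Step-to-step displacements: (-3,-2), (-6,-4), (-12,-8); each is 2× the previous.
step 4: (-27,-14) + (-24,-16) → (-51,-30)
step 5: (-51,-30) + (-48,-32) → (-99,-62)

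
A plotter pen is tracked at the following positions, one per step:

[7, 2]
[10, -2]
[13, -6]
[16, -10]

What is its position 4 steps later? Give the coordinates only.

[28, -26]

The position changes by [+3, -4] every step.
step 4: [16, -10] + [+3, -4] → [19, -14]
step 5: [19, -14] + [+3, -4] → [22, -18]
step 6: [22, -18] + [+3, -4] → [25, -22]
step 7: [25, -22] + [+3, -4] → [28, -26]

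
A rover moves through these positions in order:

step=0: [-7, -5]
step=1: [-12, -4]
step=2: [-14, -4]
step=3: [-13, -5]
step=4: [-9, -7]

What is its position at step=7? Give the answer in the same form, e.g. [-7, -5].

Taking differences between consecutive positions: [-5, +1], [-2, +0], [+1, -1], [+4, -2]. These grow by [+3, -1] each step.
step 5: [-9, -7] + [+7, -3] → [-2, -10]
step 6: [-2, -10] + [+10, -4] → [8, -14]
step 7: [8, -14] + [+13, -5] → [21, -19]

[21, -19]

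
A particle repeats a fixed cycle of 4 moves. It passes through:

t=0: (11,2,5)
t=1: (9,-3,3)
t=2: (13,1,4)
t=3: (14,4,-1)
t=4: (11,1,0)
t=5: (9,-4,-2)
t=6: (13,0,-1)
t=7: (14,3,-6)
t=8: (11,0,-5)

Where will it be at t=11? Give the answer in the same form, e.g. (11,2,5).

(14,2,-11)

The moves between consecutive positions are (-2,-5,-2), (+4,+4,+1), (+1,+3,-5), (-3,-3,+1), (-2,-5,-2), (+4,+4,+1), (+1,+3,-5), (-3,-3,+1); they repeat the 4-cycle [(-2,-5,-2), (+4,+4,+1), (+1,+3,-5), (-3,-3,+1)].
step 9: apply (-2,-5,-2) → (9,-5,-7)
step 10: apply (+4,+4,+1) → (13,-1,-6)
step 11: apply (+1,+3,-5) → (14,2,-11)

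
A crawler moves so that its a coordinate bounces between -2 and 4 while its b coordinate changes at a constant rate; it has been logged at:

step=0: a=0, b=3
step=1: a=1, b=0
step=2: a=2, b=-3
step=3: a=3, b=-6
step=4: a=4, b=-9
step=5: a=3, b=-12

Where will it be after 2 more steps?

The a coordinate travels 1 per step and bounces off the walls at -2 and 4.
  step 6: 3 → 2
  step 7: 2 → 1
The b coordinate changes by -3 each step: at step 7 it is -18.

a=1, b=-18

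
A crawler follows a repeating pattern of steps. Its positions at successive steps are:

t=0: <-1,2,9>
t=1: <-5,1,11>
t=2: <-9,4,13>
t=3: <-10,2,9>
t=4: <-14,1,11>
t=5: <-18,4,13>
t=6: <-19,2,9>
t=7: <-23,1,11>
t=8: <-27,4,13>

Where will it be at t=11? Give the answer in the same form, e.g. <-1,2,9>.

<-36,4,13>

Differencing gives <-4,-1,+2>, <-4,+3,+2>, <-1,-2,-4>, <-4,-1,+2>, <-4,+3,+2>, <-1,-2,-4>, <-4,-1,+2>, <-4,+3,+2>. This is the pattern <-4,-1,+2>, <-4,+3,+2>, <-1,-2,-4> repeated.
step 9: apply <-1,-2,-4> → <-28,2,9>
step 10: apply <-4,-1,+2> → <-32,1,11>
step 11: apply <-4,+3,+2> → <-36,4,13>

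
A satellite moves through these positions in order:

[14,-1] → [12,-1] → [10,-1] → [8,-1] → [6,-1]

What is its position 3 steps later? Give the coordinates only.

Each step adds [-2,+0] to the position.
step 5: [6,-1] + [-2,+0] → [4,-1]
step 6: [4,-1] + [-2,+0] → [2,-1]
step 7: [2,-1] + [-2,+0] → [0,-1]

[0,-1]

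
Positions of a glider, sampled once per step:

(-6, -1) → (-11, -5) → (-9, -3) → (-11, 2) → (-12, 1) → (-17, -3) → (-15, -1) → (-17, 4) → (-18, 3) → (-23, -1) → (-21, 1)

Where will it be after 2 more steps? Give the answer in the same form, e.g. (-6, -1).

Step-to-step displacements: (-5, -4), (+2, +2), (-2, +5), (-1, -1), (-5, -4), (+2, +2), (-2, +5), (-1, -1), (-5, -4), (+2, +2) — a repeating cycle of length 4.
step 11: apply (-2, +5) → (-23, 6)
step 12: apply (-1, -1) → (-24, 5)

(-24, 5)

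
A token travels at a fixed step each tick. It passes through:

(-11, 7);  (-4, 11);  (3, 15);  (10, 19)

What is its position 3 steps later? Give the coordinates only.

(31, 31)

Each step adds (+7, +4) to the position.
step 4: (10, 19) + (+7, +4) → (17, 23)
step 5: (17, 23) + (+7, +4) → (24, 27)
step 6: (24, 27) + (+7, +4) → (31, 31)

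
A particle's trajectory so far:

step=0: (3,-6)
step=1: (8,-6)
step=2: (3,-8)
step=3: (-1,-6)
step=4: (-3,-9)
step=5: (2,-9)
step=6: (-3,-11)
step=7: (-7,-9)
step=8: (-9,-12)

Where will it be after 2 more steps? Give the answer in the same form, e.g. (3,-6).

Step-to-step displacements: (+5,+0), (-5,-2), (-4,+2), (-2,-3), (+5,+0), (-5,-2), (-4,+2), (-2,-3) — a repeating cycle of length 4.
step 9: apply (+5,+0) → (-4,-12)
step 10: apply (-5,-2) → (-9,-14)

(-9,-14)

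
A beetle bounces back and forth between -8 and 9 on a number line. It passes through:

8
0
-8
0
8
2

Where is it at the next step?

-6

The value travels 8 per step and bounces off the walls at -8 and 9.
  step 6: 2 → -6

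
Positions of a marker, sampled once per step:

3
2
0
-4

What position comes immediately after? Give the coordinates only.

Step-to-step displacements: -1, -2, -4; each is 2× the previous.
step 4: -4 − 8 → -12

-12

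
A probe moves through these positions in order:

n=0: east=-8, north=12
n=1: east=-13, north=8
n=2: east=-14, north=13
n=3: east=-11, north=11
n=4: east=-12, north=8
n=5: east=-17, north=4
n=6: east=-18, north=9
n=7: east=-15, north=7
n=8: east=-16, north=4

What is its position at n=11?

The moves between consecutive positions are (-5,-4), (-1,+5), (+3,-2), (-1,-3), (-5,-4), (-1,+5), (+3,-2), (-1,-3); they repeat the 4-cycle [(-5,-4), (-1,+5), (+3,-2), (-1,-3)].
step 9: apply (-5,-4) → east=-21, north=0
step 10: apply (-1,+5) → east=-22, north=5
step 11: apply (+3,-2) → east=-19, north=3

east=-19, north=3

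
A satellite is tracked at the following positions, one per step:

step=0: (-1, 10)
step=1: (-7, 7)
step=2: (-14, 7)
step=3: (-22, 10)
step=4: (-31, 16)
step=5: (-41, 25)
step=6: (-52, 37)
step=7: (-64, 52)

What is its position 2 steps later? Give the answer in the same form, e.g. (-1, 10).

(-91, 91)

First differences are (-6, -3), (-7, +0), (-8, +3), (-9, +6), (-10, +9), (-11, +12), (-12, +15); their common second difference is (-1, +3) (constant acceleration).
step 8: (-64, 52) + (-13, +18) → (-77, 70)
step 9: (-77, 70) + (-14, +21) → (-91, 91)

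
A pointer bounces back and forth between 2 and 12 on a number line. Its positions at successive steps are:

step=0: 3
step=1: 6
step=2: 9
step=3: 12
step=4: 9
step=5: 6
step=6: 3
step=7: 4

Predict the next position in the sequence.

The value travels 3 per step and bounces off the walls at 2 and 12.
  step 8: 4 → 7

7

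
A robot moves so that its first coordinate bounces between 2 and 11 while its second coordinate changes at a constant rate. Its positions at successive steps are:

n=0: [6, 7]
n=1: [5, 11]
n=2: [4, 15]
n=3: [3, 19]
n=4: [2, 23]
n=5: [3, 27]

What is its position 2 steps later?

[5, 35]

The first coordinate travels 1 per step and bounces off the walls at 2 and 11.
  step 6: 3 → 4
  step 7: 4 → 5
The second coordinate changes by +4 each step: at step 7 it is 35.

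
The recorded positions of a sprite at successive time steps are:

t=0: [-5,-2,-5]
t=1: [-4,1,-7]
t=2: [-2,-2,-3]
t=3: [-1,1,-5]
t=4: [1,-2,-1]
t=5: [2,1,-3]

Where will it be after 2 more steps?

Differencing gives [+1,+3,-2], [+2,-3,+4], [+1,+3,-2], [+2,-3,+4], [+1,+3,-2]. This is the pattern [+1,+3,-2], [+2,-3,+4] repeated.
step 6: apply [+2,-3,+4] → [4,-2,1]
step 7: apply [+1,+3,-2] → [5,1,-1]

[5,1,-1]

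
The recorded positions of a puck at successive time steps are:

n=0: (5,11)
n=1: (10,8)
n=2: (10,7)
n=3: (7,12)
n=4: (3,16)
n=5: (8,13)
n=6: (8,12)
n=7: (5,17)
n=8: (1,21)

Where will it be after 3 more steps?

Differencing gives (+5,-3), (+0,-1), (-3,+5), (-4,+4), (+5,-3), (+0,-1), (-3,+5), (-4,+4). This is the pattern (+5,-3), (+0,-1), (-3,+5), (-4,+4) repeated.
step 9: apply (+5,-3) → (6,18)
step 10: apply (+0,-1) → (6,17)
step 11: apply (-3,+5) → (3,22)

(3,22)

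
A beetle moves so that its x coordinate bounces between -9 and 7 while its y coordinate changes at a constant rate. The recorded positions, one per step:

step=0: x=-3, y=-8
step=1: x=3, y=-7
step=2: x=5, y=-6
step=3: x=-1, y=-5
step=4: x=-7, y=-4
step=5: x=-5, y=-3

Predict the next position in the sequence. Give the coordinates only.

x=1, y=-2

The x coordinate reflects between -9 and 7, moving 6 per step.
  step 6: -5 → 1
The y coordinate changes by +1 each step: at step 6 it is -2.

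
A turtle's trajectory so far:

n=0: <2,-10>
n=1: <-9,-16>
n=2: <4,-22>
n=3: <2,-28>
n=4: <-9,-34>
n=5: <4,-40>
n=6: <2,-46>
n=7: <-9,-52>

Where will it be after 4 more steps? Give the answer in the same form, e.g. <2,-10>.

The first coordinate repeats the cycle [2, -9, 4] with period 3; step 11 mod 3 = 2, giving 4.
The second coordinate changes by -6 each step, so at step 11 it is -10 + 11·(-6) = -76.

<4,-76>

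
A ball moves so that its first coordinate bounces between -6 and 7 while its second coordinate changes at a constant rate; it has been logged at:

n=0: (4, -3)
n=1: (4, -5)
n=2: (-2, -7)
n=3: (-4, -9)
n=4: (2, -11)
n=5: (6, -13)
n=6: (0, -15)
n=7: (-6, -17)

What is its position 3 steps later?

The first coordinate reflects between -6 and 7, moving 6 per step.
  step 8: -6 → 0
  step 9: 0 → 6
  step 10: 6 → 2
The second coordinate changes by -2 each step: at step 10 it is -23.

(2, -23)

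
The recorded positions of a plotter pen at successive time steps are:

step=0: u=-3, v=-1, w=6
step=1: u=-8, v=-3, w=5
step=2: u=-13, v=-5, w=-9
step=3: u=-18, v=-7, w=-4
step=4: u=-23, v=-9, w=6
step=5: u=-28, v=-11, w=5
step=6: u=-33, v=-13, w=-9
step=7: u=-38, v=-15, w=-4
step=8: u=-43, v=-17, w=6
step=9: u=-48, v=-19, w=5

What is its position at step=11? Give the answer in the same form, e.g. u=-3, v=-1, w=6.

U: linear, -5 per step → -58 at step 11.
V: linear, -2 per step → -23 at step 11.
W: cycles through 6, 5, -9, -4 every 4 steps. Step 11 lands at position 3 of the cycle → -4.

u=-58, v=-23, w=-4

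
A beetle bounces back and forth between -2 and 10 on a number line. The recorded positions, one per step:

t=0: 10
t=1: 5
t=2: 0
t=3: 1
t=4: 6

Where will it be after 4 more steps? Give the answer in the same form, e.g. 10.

The value reflects between -2 and 10, moving 5 per step.
  step 5: 6 → 9
  step 6: 9 → 4
  step 7: 4 → -1
  step 8: -1 → 2

2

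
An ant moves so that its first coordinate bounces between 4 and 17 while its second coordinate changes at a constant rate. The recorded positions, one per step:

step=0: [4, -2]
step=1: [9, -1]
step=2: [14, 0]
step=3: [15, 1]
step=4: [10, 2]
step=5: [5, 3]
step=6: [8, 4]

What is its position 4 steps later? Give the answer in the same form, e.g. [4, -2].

[6, 8]

The first coordinate travels 5 per step and bounces off the walls at 4 and 17.
  step 7: 8 → 13
  step 8: 13 → 16
  step 9: 16 → 11
  step 10: 11 → 6
The second coordinate changes by +1 each step: at step 10 it is 8.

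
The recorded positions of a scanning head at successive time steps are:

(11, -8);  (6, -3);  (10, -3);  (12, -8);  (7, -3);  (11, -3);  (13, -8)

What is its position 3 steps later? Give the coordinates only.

The moves between consecutive positions are (-5, +5), (+4, +0), (+2, -5), (-5, +5), (+4, +0), (+2, -5); they repeat the 3-cycle [(-5, +5), (+4, +0), (+2, -5)].
step 7: apply (-5, +5) → (8, -3)
step 8: apply (+4, +0) → (12, -3)
step 9: apply (+2, -5) → (14, -8)

(14, -8)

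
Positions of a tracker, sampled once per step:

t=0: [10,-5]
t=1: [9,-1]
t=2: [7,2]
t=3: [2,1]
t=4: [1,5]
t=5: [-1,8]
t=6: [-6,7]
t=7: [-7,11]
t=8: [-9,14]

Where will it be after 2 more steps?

Step-to-step displacements: [-1,+4], [-2,+3], [-5,-1], [-1,+4], [-2,+3], [-5,-1], [-1,+4], [-2,+3] — a repeating cycle of length 3.
step 9: apply [-5,-1] → [-14,13]
step 10: apply [-1,+4] → [-15,17]

[-15,17]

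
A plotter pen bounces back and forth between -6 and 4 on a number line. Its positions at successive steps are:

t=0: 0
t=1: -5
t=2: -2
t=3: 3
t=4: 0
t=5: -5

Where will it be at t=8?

0

The value reflects between -6 and 4, moving 5 per step.
  step 6: -5 → -2
  step 7: -2 → 3
  step 8: 3 → 0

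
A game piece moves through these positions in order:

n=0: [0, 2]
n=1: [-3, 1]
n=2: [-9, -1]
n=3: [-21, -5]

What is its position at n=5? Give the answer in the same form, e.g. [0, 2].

The jumps are [-3, -1], [-6, -2], [-12, -4] — a geometric progression with ratio 2.
step 4: [-21, -5] + [-24, -8] → [-45, -13]
step 5: [-45, -13] + [-48, -16] → [-93, -29]

[-93, -29]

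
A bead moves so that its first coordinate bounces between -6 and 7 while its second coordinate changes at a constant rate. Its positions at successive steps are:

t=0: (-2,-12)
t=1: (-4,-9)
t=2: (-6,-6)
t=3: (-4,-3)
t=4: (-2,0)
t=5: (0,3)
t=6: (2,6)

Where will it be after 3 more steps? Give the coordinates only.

(6,15)

The first coordinate reflects between -6 and 7, moving 2 per step.
  step 7: 2 → 4
  step 8: 4 → 6
  step 9: 6 → 6
The second coordinate changes by +3 each step: at step 9 it is 15.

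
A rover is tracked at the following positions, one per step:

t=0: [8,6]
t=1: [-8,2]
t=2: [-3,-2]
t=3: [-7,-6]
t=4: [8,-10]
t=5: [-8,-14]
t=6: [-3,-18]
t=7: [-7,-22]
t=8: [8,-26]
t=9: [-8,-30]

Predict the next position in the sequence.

[-3,-34]

First: cycles through 8, -8, -3, -7 every 4 steps. Step 10 lands at position 2 of the cycle → -3.
Second: linear, -4 per step → -34 at step 10.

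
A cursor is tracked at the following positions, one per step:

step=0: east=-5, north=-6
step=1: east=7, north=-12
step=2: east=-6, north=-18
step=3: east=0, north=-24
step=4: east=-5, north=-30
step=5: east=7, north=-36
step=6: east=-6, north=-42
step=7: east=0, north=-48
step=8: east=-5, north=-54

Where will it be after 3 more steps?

east=0, north=-72

East: cycles through -5, 7, -6, 0 every 4 steps. Step 11 lands at position 3 of the cycle → 0.
North: linear, -6 per step → -72 at step 11.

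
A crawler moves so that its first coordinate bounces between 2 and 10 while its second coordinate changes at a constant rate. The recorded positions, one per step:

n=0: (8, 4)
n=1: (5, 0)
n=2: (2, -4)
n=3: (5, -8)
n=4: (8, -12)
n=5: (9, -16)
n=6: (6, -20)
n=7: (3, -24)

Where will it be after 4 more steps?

The first coordinate travels 3 per step and bounces off the walls at 2 and 10.
  step 8: 3 → 4
  step 9: 4 → 7
  step 10: 7 → 10
  step 11: 10 → 7
The second coordinate changes by -4 each step: at step 11 it is -40.

(7, -40)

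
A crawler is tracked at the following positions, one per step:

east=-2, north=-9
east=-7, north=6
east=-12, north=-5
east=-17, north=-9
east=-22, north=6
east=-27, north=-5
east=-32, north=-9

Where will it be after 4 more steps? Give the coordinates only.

The east coordinate changes by -5 each step, so at step 10 it is -2 + 10·(-5) = -52.
The north coordinate repeats the cycle [-9, 6, -5] with period 3; step 10 mod 3 = 1, giving 6.

east=-52, north=6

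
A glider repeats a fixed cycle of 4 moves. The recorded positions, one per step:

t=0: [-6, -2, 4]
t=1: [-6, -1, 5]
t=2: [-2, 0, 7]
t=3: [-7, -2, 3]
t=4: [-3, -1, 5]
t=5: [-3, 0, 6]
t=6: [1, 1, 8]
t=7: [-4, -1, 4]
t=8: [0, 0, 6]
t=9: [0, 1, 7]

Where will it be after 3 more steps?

[3, 1, 7]

The moves between consecutive positions are [+0, +1, +1], [+4, +1, +2], [-5, -2, -4], [+4, +1, +2], [+0, +1, +1], [+4, +1, +2], [-5, -2, -4], [+4, +1, +2], [+0, +1, +1]; they repeat the 4-cycle [[+0, +1, +1], [+4, +1, +2], [-5, -2, -4], [+4, +1, +2]].
step 10: apply [+4, +1, +2] → [4, 2, 9]
step 11: apply [-5, -2, -4] → [-1, 0, 5]
step 12: apply [+4, +1, +2] → [3, 1, 7]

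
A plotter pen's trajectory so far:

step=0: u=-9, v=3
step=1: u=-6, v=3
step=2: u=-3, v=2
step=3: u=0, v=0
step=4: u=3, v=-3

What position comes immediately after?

First differences are (+3, +0), (+3, -1), (+3, -2), (+3, -3); their common second difference is (+0, -1) (constant acceleration).
step 5: u=3, v=-3 + (+3, -4) → u=6, v=-7

u=6, v=-7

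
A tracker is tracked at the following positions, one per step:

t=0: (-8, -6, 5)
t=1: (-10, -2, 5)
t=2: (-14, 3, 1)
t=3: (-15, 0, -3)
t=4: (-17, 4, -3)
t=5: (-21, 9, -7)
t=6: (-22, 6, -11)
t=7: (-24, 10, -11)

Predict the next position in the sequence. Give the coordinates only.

(-28, 15, -15)

Step-to-step displacements: (-2, +4, +0), (-4, +5, -4), (-1, -3, -4), (-2, +4, +0), (-4, +5, -4), (-1, -3, -4), (-2, +4, +0) — a repeating cycle of length 3.
step 8: apply (-4, +5, -4) → (-28, 15, -15)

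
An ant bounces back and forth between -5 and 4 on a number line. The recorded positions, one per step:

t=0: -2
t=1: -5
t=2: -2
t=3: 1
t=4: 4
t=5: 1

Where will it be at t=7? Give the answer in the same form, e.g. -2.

-5

The value travels 3 per step and bounces off the walls at -5 and 4.
  step 6: 1 → -2
  step 7: -2 → -5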